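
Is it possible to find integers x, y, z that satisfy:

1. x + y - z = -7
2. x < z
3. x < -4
Yes

Take x = -5, y = -2, z = 0. Substituting into each constraint:
  (1) (-5) + (-2) + 0 = -7 ✓
  (2) -5 < 0 ✓
  (3) -5 < -4 ✓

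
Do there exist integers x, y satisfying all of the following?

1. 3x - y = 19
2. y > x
Yes

Take x = 10, y = 11. Substituting into each constraint:
  (1) 3(10) + (-11) = 19 ✓
  (2) 11 > 10 ✓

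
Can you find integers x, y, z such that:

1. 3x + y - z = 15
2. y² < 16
Yes

Take x = 5, y = 0, z = 0. Substituting into each constraint:
  (1) 3(5) + 0 + 0 = 15 ✓
  (2) y² = (0)² = 0, and 0 < 16 ✓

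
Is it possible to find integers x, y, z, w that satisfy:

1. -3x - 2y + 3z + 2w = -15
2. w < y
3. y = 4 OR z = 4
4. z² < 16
Yes

Take x = 3, y = 4, z = 0, w = 1. Substituting into each constraint:
  (1) -3(3) - 2(4) + 3(0) + 2(1) = -15 ✓
  (2) 1 < 4 ✓
  (3) y = 4, target 4 ✓ (first branch holds)
  (4) z² = (0)² = 0, and 0 < 16 ✓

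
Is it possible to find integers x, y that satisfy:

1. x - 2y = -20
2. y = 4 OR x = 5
Yes

Take x = -12, y = 4. Substituting into each constraint:
  (1) (-12) - 2(4) = -20 ✓
  (2) y = 4, target 4 ✓ (first branch holds)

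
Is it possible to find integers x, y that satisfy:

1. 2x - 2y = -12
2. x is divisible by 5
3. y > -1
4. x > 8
Yes

Take x = 10, y = 16. Substituting into each constraint:
  (1) 2(10) - 2(16) = -12 ✓
  (2) 10 = 5 × 2, remainder 0 ✓
  (3) 16 > -1 ✓
  (4) 10 > 8 ✓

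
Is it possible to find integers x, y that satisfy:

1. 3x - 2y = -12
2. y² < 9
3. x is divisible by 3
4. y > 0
No

The full constraint system is jointly infeasible over the integers. Each constraint and what it forces:

  - 3x - 2y = -12: is a linear equation tying the variables together
  - y² < 9: restricts y to |y| ≤ 2
  - x is divisible by 3: restricts x to multiples of 3
  - y > 0: bounds one variable relative to a constant

The bounds confine y to {1, 2}. For each value, substitute into the equation:
  • y = 1: the equation gives 3x = -10, so x would not be an integer.
  • y = 2: the equation gives 3x = -8, so x would not be an integer.
Every case fails, so no integer solution exists.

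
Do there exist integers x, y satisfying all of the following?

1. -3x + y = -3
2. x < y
Yes

Take x = 2, y = 3. Substituting into each constraint:
  (1) -3(2) + 3 = -3 ✓
  (2) 2 < 3 ✓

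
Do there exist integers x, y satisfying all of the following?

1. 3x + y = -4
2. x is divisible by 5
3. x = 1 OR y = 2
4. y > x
No

The full constraint system is jointly infeasible over the integers. Each constraint and what it forces:

  - 3x + y = -4: is a linear equation tying the variables together
  - x is divisible by 5: restricts x to multiples of 5
  - x = 1 OR y = 2: forces a choice: either x = 1 or y = 2
  - y > x: bounds one variable relative to another variable

Split on the disjunction (x = 1 OR y = 2):
  • If x = 1: this contradicts the divisibility constraint — 1 is not a multiple of 5.
  • If y = 2: with y = 2, writing x = 5x', every remaining term of the linear equation is divisible by 15, so the left side is ≡ 0 (mod 15); but the right side -6 ≡ 9 (mod 15). No integers can satisfy it.
Both branches are infeasible, so the system has no integer solution.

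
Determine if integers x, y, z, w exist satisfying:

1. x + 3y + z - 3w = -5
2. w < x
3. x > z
Yes

Take x = 1, y = -2, z = 0, w = 0. Substituting into each constraint:
  (1) 1 + 3(-2) + 0 - 3(0) = -5 ✓
  (2) 0 < 1 ✓
  (3) 1 > 0 ✓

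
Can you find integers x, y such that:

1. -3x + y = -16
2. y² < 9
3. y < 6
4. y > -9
Yes

Take x = 6, y = 2. Substituting into each constraint:
  (1) -3(6) + 2 = -16 ✓
  (2) y² = (2)² = 4, and 4 < 9 ✓
  (3) 2 < 6 ✓
  (4) 2 > -9 ✓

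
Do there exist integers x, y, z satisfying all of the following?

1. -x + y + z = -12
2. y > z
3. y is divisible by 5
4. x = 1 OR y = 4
Yes

Take x = 1, y = 0, z = -11. Substituting into each constraint:
  (1) (-1) + 0 + (-11) = -12 ✓
  (2) 0 > -11 ✓
  (3) 0 = 5 × 0, remainder 0 ✓
  (4) x = 1, target 1 ✓ (first branch holds)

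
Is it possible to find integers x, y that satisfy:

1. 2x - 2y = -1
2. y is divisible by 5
No

Even the single constraint (2x - 2y = -1) is infeasible over the integers.

  - 2x - 2y = -1: every term on the left is divisible by 2, so the LHS ≡ 0 (mod 2), but the RHS -1 is not — no integer solution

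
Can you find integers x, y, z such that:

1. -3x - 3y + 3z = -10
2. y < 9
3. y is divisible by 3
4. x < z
No

Even the single constraint (-3x - 3y + 3z = -10) is infeasible over the integers.

  - -3x - 3y + 3z = -10: every term on the left is divisible by 3, so the LHS ≡ 0 (mod 3), but the RHS -10 is not — no integer solution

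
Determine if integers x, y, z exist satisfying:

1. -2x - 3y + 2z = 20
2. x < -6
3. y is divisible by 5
Yes

Take x = -7, y = 0, z = 3. Substituting into each constraint:
  (1) -2(-7) - 3(0) + 2(3) = 20 ✓
  (2) -7 < -6 ✓
  (3) 0 = 5 × 0, remainder 0 ✓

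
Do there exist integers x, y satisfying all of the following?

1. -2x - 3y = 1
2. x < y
Yes

Take x = -2, y = 1. Substituting into each constraint:
  (1) -2(-2) - 3(1) = 1 ✓
  (2) -2 < 1 ✓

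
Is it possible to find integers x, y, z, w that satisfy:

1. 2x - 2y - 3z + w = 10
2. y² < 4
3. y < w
Yes

Take x = 4, y = -1, z = 0, w = 0. Substituting into each constraint:
  (1) 2(4) - 2(-1) - 3(0) + 0 = 10 ✓
  (2) y² = (-1)² = 1, and 1 < 4 ✓
  (3) -1 < 0 ✓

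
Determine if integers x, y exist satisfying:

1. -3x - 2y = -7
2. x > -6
Yes

Take x = 1, y = 2. Substituting into each constraint:
  (1) -3(1) - 2(2) = -7 ✓
  (2) 1 > -6 ✓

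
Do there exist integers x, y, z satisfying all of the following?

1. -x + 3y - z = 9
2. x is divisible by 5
Yes

Take x = 0, y = 0, z = -9. Substituting into each constraint:
  (1) 0 + 3(0) + 9 = 9 ✓
  (2) 0 = 5 × 0, remainder 0 ✓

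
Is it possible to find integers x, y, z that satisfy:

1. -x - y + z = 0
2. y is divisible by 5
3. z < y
Yes

Take x = -1, y = 0, z = -1. Substituting into each constraint:
  (1) 1 + 0 + (-1) = 0 ✓
  (2) 0 = 5 × 0, remainder 0 ✓
  (3) -1 < 0 ✓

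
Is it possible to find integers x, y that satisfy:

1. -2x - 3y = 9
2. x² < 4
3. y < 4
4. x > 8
No

A contradictory subset is {x² < 4, x > 8}. No integer assignment can satisfy these jointly:

  - x² < 4: restricts x to |x| ≤ 1
  - x > 8: bounds one variable relative to a constant

Direct contradiction: the bounds on x require x ≥ 9 and x ≤ 1 simultaneously, which is empty.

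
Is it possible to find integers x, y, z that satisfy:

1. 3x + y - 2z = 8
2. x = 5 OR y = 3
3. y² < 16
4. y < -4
No

A contradictory subset is {y² < 16, y < -4}. No integer assignment can satisfy these jointly:

  - y² < 16: restricts y to |y| ≤ 3
  - y < -4: bounds one variable relative to a constant

Direct contradiction: the bounds on y require y ≥ -3 and y ≤ -5 simultaneously, which is empty.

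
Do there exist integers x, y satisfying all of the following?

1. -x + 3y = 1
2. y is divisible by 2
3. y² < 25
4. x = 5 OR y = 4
Yes

Take x = 5, y = 2. Substituting into each constraint:
  (1) (-5) + 3(2) = 1 ✓
  (2) 2 = 2 × 1, remainder 0 ✓
  (3) y² = (2)² = 4, and 4 < 25 ✓
  (4) x = 5, target 5 ✓ (first branch holds)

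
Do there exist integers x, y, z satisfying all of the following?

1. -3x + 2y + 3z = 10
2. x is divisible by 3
Yes

Take x = 0, y = 2, z = 2. Substituting into each constraint:
  (1) -3(0) + 2(2) + 3(2) = 10 ✓
  (2) 0 = 3 × 0, remainder 0 ✓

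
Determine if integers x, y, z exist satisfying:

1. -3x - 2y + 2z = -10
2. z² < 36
Yes

Take x = 0, y = 0, z = -5. Substituting into each constraint:
  (1) -3(0) - 2(0) + 2(-5) = -10 ✓
  (2) z² = (-5)² = 25, and 25 < 36 ✓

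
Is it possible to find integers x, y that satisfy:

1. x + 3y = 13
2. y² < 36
Yes

Take x = 1, y = 4. Substituting into each constraint:
  (1) 1 + 3(4) = 13 ✓
  (2) y² = (4)² = 16, and 16 < 36 ✓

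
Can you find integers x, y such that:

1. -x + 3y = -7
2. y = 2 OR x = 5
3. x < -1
No

The full constraint system is jointly infeasible over the integers. Each constraint and what it forces:

  - -x + 3y = -7: is a linear equation tying the variables together
  - y = 2 OR x = 5: forces a choice: either y = 2 or x = 5
  - x < -1: bounds one variable relative to a constant

Split on the disjunction (y = 2 OR x = 5):
  • If y = 2: the equation forces x = 13, which contradicts the bound x ≤ -2.
  • If x = 5: this contradicts the bound x ≤ -2.
Both branches are infeasible, so the system has no integer solution.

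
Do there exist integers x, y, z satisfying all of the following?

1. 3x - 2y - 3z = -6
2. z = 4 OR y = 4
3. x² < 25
Yes

Take x = 4, y = 3, z = 4. Substituting into each constraint:
  (1) 3(4) - 2(3) - 3(4) = -6 ✓
  (2) z = 4, target 4 ✓ (first branch holds)
  (3) x² = (4)² = 16, and 16 < 25 ✓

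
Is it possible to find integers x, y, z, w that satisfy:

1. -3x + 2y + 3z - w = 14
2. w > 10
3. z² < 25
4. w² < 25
No

A contradictory subset is {w > 10, w² < 25}. No integer assignment can satisfy these jointly:

  - w > 10: bounds one variable relative to a constant
  - w² < 25: restricts w to |w| ≤ 4

Direct contradiction: the bounds on w require w ≥ 11 and w ≤ 4 simultaneously, which is empty.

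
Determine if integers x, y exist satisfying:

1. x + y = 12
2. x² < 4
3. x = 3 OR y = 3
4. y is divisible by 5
No

The full constraint system is jointly infeasible over the integers. Each constraint and what it forces:

  - x + y = 12: is a linear equation tying the variables together
  - x² < 4: restricts x to |x| ≤ 1
  - x = 3 OR y = 3: forces a choice: either x = 3 or y = 3
  - y is divisible by 5: restricts y to multiples of 5

Split on the disjunction (x = 3 OR y = 3):
  • If x = 3: this contradicts x² < 4, which requires |x| ≤ 1.
  • If y = 3: this contradicts the divisibility constraint — 3 is not a multiple of 5.
Both branches are infeasible, so the system has no integer solution.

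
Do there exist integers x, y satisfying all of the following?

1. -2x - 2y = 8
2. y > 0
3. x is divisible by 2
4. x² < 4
No

A contradictory subset is {-2x - 2y = 8, y > 0, x² < 4}. No integer assignment can satisfy these jointly:

  - -2x - 2y = 8: is a linear equation tying the variables together
  - y > 0: bounds one variable relative to a constant
  - x² < 4: restricts x to |x| ≤ 1

Range argument: with x ∈ [-1, 1], y ∈ [1, ∞], the left side of the equation is at most 0, but the right side is 8 > 0. No integer solution exists.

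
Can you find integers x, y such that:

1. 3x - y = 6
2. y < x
Yes

Take x = 2, y = 0. Substituting into each constraint:
  (1) 3(2) + 0 = 6 ✓
  (2) 0 < 2 ✓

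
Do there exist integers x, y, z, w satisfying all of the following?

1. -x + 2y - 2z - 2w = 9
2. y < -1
Yes

Take x = 1, y = -2, z = -7, w = 0. Substituting into each constraint:
  (1) (-1) + 2(-2) - 2(-7) - 2(0) = 9 ✓
  (2) -2 < -1 ✓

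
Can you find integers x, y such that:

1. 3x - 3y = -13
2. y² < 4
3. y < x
No

Even the single constraint (3x - 3y = -13) is infeasible over the integers.

  - 3x - 3y = -13: every term on the left is divisible by 3, so the LHS ≡ 0 (mod 3), but the RHS -13 is not — no integer solution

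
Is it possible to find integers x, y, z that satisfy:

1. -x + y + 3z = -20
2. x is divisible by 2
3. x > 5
Yes

Take x = 6, y = 1, z = -5. Substituting into each constraint:
  (1) (-6) + 1 + 3(-5) = -20 ✓
  (2) 6 = 2 × 3, remainder 0 ✓
  (3) 6 > 5 ✓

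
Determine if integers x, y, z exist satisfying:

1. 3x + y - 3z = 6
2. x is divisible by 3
Yes

Take x = 0, y = 6, z = 0. Substituting into each constraint:
  (1) 3(0) + 6 - 3(0) = 6 ✓
  (2) 0 = 3 × 0, remainder 0 ✓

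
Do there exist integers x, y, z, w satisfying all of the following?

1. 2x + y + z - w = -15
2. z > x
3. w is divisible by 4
Yes

Take x = 0, y = -16, z = 1, w = 0. Substituting into each constraint:
  (1) 2(0) + (-16) + 1 + 0 = -15 ✓
  (2) 1 > 0 ✓
  (3) 0 = 4 × 0, remainder 0 ✓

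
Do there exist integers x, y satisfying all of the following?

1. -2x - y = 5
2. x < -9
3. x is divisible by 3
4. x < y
Yes

Take x = -12, y = 19. Substituting into each constraint:
  (1) -2(-12) + (-19) = 5 ✓
  (2) -12 < -9 ✓
  (3) -12 = 3 × -4, remainder 0 ✓
  (4) -12 < 19 ✓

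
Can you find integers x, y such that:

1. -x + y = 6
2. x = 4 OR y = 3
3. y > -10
Yes

Take x = 4, y = 10. Substituting into each constraint:
  (1) (-4) + 10 = 6 ✓
  (2) x = 4, target 4 ✓ (first branch holds)
  (3) 10 > -10 ✓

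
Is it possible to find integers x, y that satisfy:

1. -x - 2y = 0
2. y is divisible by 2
Yes

Take x = 0, y = 0. Substituting into each constraint:
  (1) 0 - 2(0) = 0 ✓
  (2) 0 = 2 × 0, remainder 0 ✓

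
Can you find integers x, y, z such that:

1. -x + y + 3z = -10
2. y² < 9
Yes

Take x = 10, y = 0, z = 0. Substituting into each constraint:
  (1) (-10) + 0 + 3(0) = -10 ✓
  (2) y² = (0)² = 0, and 0 < 9 ✓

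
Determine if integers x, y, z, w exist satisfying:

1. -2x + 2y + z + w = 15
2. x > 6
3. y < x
Yes

Take x = 7, y = 0, z = 0, w = 29. Substituting into each constraint:
  (1) -2(7) + 2(0) + 0 + 29 = 15 ✓
  (2) 7 > 6 ✓
  (3) 0 < 7 ✓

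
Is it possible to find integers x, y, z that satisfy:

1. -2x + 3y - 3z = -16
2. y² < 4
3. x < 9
Yes

Take x = 2, y = 0, z = 4. Substituting into each constraint:
  (1) -2(2) + 3(0) - 3(4) = -16 ✓
  (2) y² = (0)² = 0, and 0 < 4 ✓
  (3) 2 < 9 ✓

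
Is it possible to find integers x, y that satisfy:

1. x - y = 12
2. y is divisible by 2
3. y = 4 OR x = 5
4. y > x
No

A contradictory subset is {x - y = 12, y > x}. No integer assignment can satisfy these jointly:

  - x - y = 12: is a linear equation tying the variables together
  - y > x: bounds one variable relative to another variable

From the equation, x − y = 12, i.e. y − x = -12; but y > x requires y − x ≥ 1. Contradiction.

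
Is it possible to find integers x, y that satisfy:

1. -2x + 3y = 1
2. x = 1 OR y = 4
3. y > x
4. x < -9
No

A contradictory subset is {-2x + 3y = 1, x = 1 OR y = 4, x < -9}. No integer assignment can satisfy these jointly:

  - -2x + 3y = 1: is a linear equation tying the variables together
  - x = 1 OR y = 4: forces a choice: either x = 1 or y = 4
  - x < -9: bounds one variable relative to a constant

Split on the disjunction (x = 1 OR y = 4):
  • If x = 1: this contradicts the bound x ≤ -10.
  • If y = 4: with y = 4, every remaining term of the linear equation is divisible by 2, so the left side is ≡ 0 (mod 2); but the right side -11 ≡ 1 (mod 2). No integers can satisfy it.
Both branches are infeasible, so the system has no integer solution.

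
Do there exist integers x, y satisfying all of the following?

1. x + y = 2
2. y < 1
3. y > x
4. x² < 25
No

A contradictory subset is {x + y = 2, y < 1, y > x}. No integer assignment can satisfy these jointly:

  - x + y = 2: is a linear equation tying the variables together
  - y < 1: bounds one variable relative to a constant
  - y > x: bounds one variable relative to another variable

Propagating the comparison: x < y and y ≤ 0 give x ≤ -1. Range argument: with x ∈ [−∞, -1], y ∈ [−∞, 0], the left side of the equation is at most -1, but the right side is 2 > -1. No integer solution exists.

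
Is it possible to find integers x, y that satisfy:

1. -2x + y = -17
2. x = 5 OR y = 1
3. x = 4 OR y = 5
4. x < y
No

A contradictory subset is {-2x + y = -17, x = 4 OR y = 5, x < y}. No integer assignment can satisfy these jointly:

  - -2x + y = -17: is a linear equation tying the variables together
  - x = 4 OR y = 5: forces a choice: either x = 4 or y = 5
  - x < y: bounds one variable relative to another variable

Split on the disjunction (x = 4 OR y = 5):
  • If x = 4: the equation forces y = -9, giving (x, y) = (4, -9), which violates y > x.
  • If y = 5: the equation forces x = 11, giving (y, x) = (5, 11), which violates y > x.
Both branches are infeasible, so the system has no integer solution.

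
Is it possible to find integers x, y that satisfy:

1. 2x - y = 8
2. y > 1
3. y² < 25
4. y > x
No

A contradictory subset is {2x - y = 8, y² < 25, y > x}. No integer assignment can satisfy these jointly:

  - 2x - y = 8: is a linear equation tying the variables together
  - y² < 25: restricts y to |y| ≤ 4
  - y > x: bounds one variable relative to another variable

The bounds confine y to {-4, -3, -2, -1, 0, 1, 2, 3, 4}. For each value, substitute into the equation:
  • y = -4: the equation forces x = 2, but y > x fails since -4 ≤ 2.
  • y = -3: the equation gives 2x = 5, so x would not be an integer.
  • y = -2: the equation forces x = 3, but y > x fails since -2 ≤ 3.
  • y = -1: the equation gives 2x = 7, so x would not be an integer.
  • y = 0: the equation forces x = 4, but y > x fails since 0 ≤ 4.
  • y = 1: the equation gives 2x = 9, so x would not be an integer.
  • y = 2: the equation forces x = 5, but y > x fails since 2 ≤ 5.
  • y = 3: the equation gives 2x = 11, so x would not be an integer.
  • y = 4: the equation forces x = 6, but y > x fails since 4 ≤ 6.
Every case fails, so no integer solution exists.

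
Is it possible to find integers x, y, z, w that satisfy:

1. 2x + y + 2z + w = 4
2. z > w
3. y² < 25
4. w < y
Yes

Take x = 0, y = 2, z = 1, w = 0. Substituting into each constraint:
  (1) 2(0) + 2 + 2(1) + 0 = 4 ✓
  (2) 1 > 0 ✓
  (3) y² = (2)² = 4, and 4 < 25 ✓
  (4) 0 < 2 ✓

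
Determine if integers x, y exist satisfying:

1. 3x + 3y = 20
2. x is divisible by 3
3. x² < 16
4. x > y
No

Even the single constraint (3x + 3y = 20) is infeasible over the integers.

  - 3x + 3y = 20: every term on the left is divisible by 3, so the LHS ≡ 0 (mod 3), but the RHS 20 is not — no integer solution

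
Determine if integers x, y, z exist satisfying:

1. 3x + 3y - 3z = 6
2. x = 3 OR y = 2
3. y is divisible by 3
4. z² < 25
Yes

Take x = 3, y = 3, z = 4. Substituting into each constraint:
  (1) 3(3) + 3(3) - 3(4) = 6 ✓
  (2) x = 3, target 3 ✓ (first branch holds)
  (3) 3 = 3 × 1, remainder 0 ✓
  (4) z² = (4)² = 16, and 16 < 25 ✓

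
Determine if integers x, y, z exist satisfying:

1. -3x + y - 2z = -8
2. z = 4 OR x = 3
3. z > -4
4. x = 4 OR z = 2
Yes

Take x = 3, y = 5, z = 2. Substituting into each constraint:
  (1) -3(3) + 5 - 2(2) = -8 ✓
  (2) x = 3, target 3 ✓ (second branch holds)
  (3) 2 > -4 ✓
  (4) z = 2, target 2 ✓ (second branch holds)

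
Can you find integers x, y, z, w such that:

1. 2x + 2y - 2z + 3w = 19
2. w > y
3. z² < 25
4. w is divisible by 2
No

A contradictory subset is {2x + 2y - 2z + 3w = 19, w is divisible by 2}. No integer assignment can satisfy these jointly:

  - 2x + 2y - 2z + 3w = 19: is a linear equation tying the variables together
  - w is divisible by 2: restricts w to multiples of 2

Modular obstruction: writing w = 2w', every remaining term of the linear equation is divisible by 2, so the left side is ≡ 0 (mod 2); but the right side 19 ≡ 1 (mod 2). No integers can satisfy it.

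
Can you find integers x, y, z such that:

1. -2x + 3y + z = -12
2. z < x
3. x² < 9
Yes

Take x = 2, y = -3, z = 1. Substituting into each constraint:
  (1) -2(2) + 3(-3) + 1 = -12 ✓
  (2) 1 < 2 ✓
  (3) x² = (2)² = 4, and 4 < 9 ✓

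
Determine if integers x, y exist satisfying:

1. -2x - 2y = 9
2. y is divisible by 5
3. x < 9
No

Even the single constraint (-2x - 2y = 9) is infeasible over the integers.

  - -2x - 2y = 9: every term on the left is divisible by 2, so the LHS ≡ 0 (mod 2), but the RHS 9 is not — no integer solution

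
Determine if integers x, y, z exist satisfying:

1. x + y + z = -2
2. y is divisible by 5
Yes

Take x = -2, y = 0, z = 0. Substituting into each constraint:
  (1) (-2) + 0 + 0 = -2 ✓
  (2) 0 = 5 × 0, remainder 0 ✓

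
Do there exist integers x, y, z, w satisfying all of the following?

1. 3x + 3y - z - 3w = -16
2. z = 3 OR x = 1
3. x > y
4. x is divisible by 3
No

A contradictory subset is {3x + 3y - z - 3w = -16, z = 3 OR x = 1, x is divisible by 3}. No integer assignment can satisfy these jointly:

  - 3x + 3y - z - 3w = -16: is a linear equation tying the variables together
  - z = 3 OR x = 1: forces a choice: either z = 3 or x = 1
  - x is divisible by 3: restricts x to multiples of 3

Split on the disjunction (z = 3 OR x = 1):
  • If z = 3: with z = 3, writing x = 3x', every remaining term of the linear equation is divisible by 3, so the left side is ≡ 0 (mod 3); but the right side -13 ≡ 2 (mod 3). No integers can satisfy it.
  • If x = 1: this contradicts the divisibility constraint — 1 is not a multiple of 3.
Both branches are infeasible, so the system has no integer solution.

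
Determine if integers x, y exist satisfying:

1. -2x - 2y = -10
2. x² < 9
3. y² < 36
Yes

Take x = 0, y = 5. Substituting into each constraint:
  (1) -2(0) - 2(5) = -10 ✓
  (2) x² = (0)² = 0, and 0 < 9 ✓
  (3) y² = (5)² = 25, and 25 < 36 ✓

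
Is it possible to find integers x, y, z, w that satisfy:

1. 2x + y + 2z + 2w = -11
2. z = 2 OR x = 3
Yes

Take x = 3, y = -23, z = 3, w = 0. Substituting into each constraint:
  (1) 2(3) + (-23) + 2(3) + 2(0) = -11 ✓
  (2) x = 3, target 3 ✓ (second branch holds)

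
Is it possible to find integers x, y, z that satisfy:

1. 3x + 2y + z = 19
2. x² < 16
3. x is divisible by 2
Yes

Take x = 0, y = 9, z = 1. Substituting into each constraint:
  (1) 3(0) + 2(9) + 1 = 19 ✓
  (2) x² = (0)² = 0, and 0 < 16 ✓
  (3) 0 = 2 × 0, remainder 0 ✓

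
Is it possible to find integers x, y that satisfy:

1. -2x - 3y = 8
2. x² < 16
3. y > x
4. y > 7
No

A contradictory subset is {-2x - 3y = 8, x² < 16, y > 7}. No integer assignment can satisfy these jointly:

  - -2x - 3y = 8: is a linear equation tying the variables together
  - x² < 16: restricts x to |x| ≤ 3
  - y > 7: bounds one variable relative to a constant

Range argument: with x ∈ [-3, 3], y ∈ [8, ∞], the left side of the equation is at most -18, but the right side is 8 > -18. No integer solution exists.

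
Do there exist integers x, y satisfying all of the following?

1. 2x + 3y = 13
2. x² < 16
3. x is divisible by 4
No

The full constraint system is jointly infeasible over the integers. Each constraint and what it forces:

  - 2x + 3y = 13: is a linear equation tying the variables together
  - x² < 16: restricts x to |x| ≤ 3
  - x is divisible by 4: restricts x to multiples of 4

The bounds confine x to {0} with 4 | x. For each value, substitute into the equation:
  • x = 0: the equation gives 3y = 13, so y would not be an integer.
Every case fails, so no integer solution exists.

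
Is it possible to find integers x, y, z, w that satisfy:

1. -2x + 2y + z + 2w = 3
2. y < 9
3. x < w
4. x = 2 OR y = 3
Yes

Take x = 0, y = 3, z = -5, w = 1. Substituting into each constraint:
  (1) -2(0) + 2(3) + (-5) + 2(1) = 3 ✓
  (2) 3 < 9 ✓
  (3) 0 < 1 ✓
  (4) y = 3, target 3 ✓ (second branch holds)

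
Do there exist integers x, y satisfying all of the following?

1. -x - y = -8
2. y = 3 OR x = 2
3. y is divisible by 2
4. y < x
No

The full constraint system is jointly infeasible over the integers. Each constraint and what it forces:

  - -x - y = -8: is a linear equation tying the variables together
  - y = 3 OR x = 2: forces a choice: either y = 3 or x = 2
  - y is divisible by 2: restricts y to multiples of 2
  - y < x: bounds one variable relative to another variable

Split on the disjunction (y = 3 OR x = 2):
  • If y = 3: this contradicts the divisibility constraint — 3 is not a multiple of 2.
  • If x = 2: the equation forces y = 6, giving (x, y) = (2, 6), which violates x > y.
Both branches are infeasible, so the system has no integer solution.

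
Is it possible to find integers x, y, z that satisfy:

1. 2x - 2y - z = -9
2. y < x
Yes

Take x = 0, y = -1, z = 11. Substituting into each constraint:
  (1) 2(0) - 2(-1) + (-11) = -9 ✓
  (2) -1 < 0 ✓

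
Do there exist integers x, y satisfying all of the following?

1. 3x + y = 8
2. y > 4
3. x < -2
Yes

Take x = -3, y = 17. Substituting into each constraint:
  (1) 3(-3) + 17 = 8 ✓
  (2) 17 > 4 ✓
  (3) -3 < -2 ✓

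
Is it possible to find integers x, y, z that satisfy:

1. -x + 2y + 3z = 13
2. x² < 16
Yes

Take x = 0, y = 2, z = 3. Substituting into each constraint:
  (1) 0 + 2(2) + 3(3) = 13 ✓
  (2) x² = (0)² = 0, and 0 < 16 ✓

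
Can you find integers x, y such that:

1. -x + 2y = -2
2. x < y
Yes

Take x = -4, y = -3. Substituting into each constraint:
  (1) 4 + 2(-3) = -2 ✓
  (2) -4 < -3 ✓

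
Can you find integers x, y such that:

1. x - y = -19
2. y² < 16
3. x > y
No

A contradictory subset is {x - y = -19, x > y}. No integer assignment can satisfy these jointly:

  - x - y = -19: is a linear equation tying the variables together
  - x > y: bounds one variable relative to another variable

From the equation, x − y = -19, i.e. x − y = -19; but x > y requires x − y ≥ 1. Contradiction.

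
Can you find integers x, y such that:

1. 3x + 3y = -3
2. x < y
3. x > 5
No

The full constraint system is jointly infeasible over the integers. Each constraint and what it forces:

  - 3x + 3y = -3: is a linear equation tying the variables together
  - x < y: bounds one variable relative to another variable
  - x > 5: bounds one variable relative to a constant

Propagating the comparison: y > x and x ≥ 6 give y ≥ 7. Range argument: with x ∈ [6, ∞], y ∈ [7, ∞], the left side of the equation is at least 39, but the right side is -3 < 39. No integer solution exists.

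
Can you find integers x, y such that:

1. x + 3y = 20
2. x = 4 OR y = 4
Yes

Take x = 8, y = 4. Substituting into each constraint:
  (1) 8 + 3(4) = 20 ✓
  (2) y = 4, target 4 ✓ (second branch holds)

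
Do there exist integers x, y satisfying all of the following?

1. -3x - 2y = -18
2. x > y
Yes

Take x = 4, y = 3. Substituting into each constraint:
  (1) -3(4) - 2(3) = -18 ✓
  (2) 4 > 3 ✓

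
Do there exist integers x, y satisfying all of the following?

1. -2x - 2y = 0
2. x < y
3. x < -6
Yes

Take x = -7, y = 7. Substituting into each constraint:
  (1) -2(-7) - 2(7) = 0 ✓
  (2) -7 < 7 ✓
  (3) -7 < -6 ✓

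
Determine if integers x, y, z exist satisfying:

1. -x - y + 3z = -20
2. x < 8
Yes

Take x = 5, y = 0, z = -5. Substituting into each constraint:
  (1) (-5) + 0 + 3(-5) = -20 ✓
  (2) 5 < 8 ✓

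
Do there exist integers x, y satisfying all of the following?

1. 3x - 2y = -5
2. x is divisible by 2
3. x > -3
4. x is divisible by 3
No

A contradictory subset is {3x - 2y = -5, x is divisible by 2}. No integer assignment can satisfy these jointly:

  - 3x - 2y = -5: is a linear equation tying the variables together
  - x is divisible by 2: restricts x to multiples of 2

Modular obstruction: writing x = 2x', every remaining term of the linear equation is divisible by 2, so the left side is ≡ 0 (mod 2); but the right side -5 ≡ 1 (mod 2). No integers can satisfy it.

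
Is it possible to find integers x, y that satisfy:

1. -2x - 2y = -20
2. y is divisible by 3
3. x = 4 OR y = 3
Yes

Take x = 7, y = 3. Substituting into each constraint:
  (1) -2(7) - 2(3) = -20 ✓
  (2) 3 = 3 × 1, remainder 0 ✓
  (3) y = 3, target 3 ✓ (second branch holds)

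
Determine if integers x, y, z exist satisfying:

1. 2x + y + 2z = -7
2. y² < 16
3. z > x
Yes

Take x = -2, y = -1, z = -1. Substituting into each constraint:
  (1) 2(-2) + (-1) + 2(-1) = -7 ✓
  (2) y² = (-1)² = 1, and 1 < 16 ✓
  (3) -1 > -2 ✓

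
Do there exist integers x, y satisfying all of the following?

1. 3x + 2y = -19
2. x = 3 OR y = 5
Yes

Take x = 3, y = -14. Substituting into each constraint:
  (1) 3(3) + 2(-14) = -19 ✓
  (2) x = 3, target 3 ✓ (first branch holds)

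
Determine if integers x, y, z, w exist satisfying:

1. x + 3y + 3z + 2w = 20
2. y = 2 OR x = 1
Yes

Take x = 2, y = 2, z = 4, w = 0. Substituting into each constraint:
  (1) 2 + 3(2) + 3(4) + 2(0) = 20 ✓
  (2) y = 2, target 2 ✓ (first branch holds)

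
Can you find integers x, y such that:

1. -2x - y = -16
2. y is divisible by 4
Yes

Take x = 8, y = 0. Substituting into each constraint:
  (1) -2(8) + 0 = -16 ✓
  (2) 0 = 4 × 0, remainder 0 ✓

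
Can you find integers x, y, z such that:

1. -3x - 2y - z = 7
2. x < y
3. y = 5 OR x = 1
Yes

Take x = 1, y = 6, z = -22. Substituting into each constraint:
  (1) -3(1) - 2(6) + 22 = 7 ✓
  (2) 1 < 6 ✓
  (3) x = 1, target 1 ✓ (second branch holds)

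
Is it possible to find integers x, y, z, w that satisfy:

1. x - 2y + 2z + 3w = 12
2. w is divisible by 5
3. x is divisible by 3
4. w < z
Yes

Take x = 0, y = -5, z = 1, w = 0. Substituting into each constraint:
  (1) 0 - 2(-5) + 2(1) + 3(0) = 12 ✓
  (2) 0 = 5 × 0, remainder 0 ✓
  (3) 0 = 3 × 0, remainder 0 ✓
  (4) 0 < 1 ✓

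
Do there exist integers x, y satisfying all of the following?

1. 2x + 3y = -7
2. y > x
Yes

Take x = -5, y = 1. Substituting into each constraint:
  (1) 2(-5) + 3(1) = -7 ✓
  (2) 1 > -5 ✓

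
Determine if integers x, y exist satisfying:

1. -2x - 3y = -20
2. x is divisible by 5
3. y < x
Yes

Take x = 10, y = 0. Substituting into each constraint:
  (1) -2(10) - 3(0) = -20 ✓
  (2) 10 = 5 × 2, remainder 0 ✓
  (3) 0 < 10 ✓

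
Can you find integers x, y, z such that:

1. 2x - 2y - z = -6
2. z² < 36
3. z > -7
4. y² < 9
Yes

Take x = -3, y = 0, z = 0. Substituting into each constraint:
  (1) 2(-3) - 2(0) + 0 = -6 ✓
  (2) z² = (0)² = 0, and 0 < 36 ✓
  (3) 0 > -7 ✓
  (4) y² = (0)² = 0, and 0 < 9 ✓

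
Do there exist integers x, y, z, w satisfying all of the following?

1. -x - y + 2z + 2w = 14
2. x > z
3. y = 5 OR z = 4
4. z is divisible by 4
Yes

Take x = 1, y = 5, z = 0, w = 10. Substituting into each constraint:
  (1) (-1) + (-5) + 2(0) + 2(10) = 14 ✓
  (2) 1 > 0 ✓
  (3) y = 5, target 5 ✓ (first branch holds)
  (4) 0 = 4 × 0, remainder 0 ✓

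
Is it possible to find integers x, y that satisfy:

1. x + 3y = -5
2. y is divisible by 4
Yes

Take x = -5, y = 0. Substituting into each constraint:
  (1) (-5) + 3(0) = -5 ✓
  (2) 0 = 4 × 0, remainder 0 ✓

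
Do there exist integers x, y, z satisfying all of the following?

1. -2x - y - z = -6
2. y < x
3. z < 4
Yes

Take x = 2, y = 1, z = 1. Substituting into each constraint:
  (1) -2(2) + (-1) + (-1) = -6 ✓
  (2) 1 < 2 ✓
  (3) 1 < 4 ✓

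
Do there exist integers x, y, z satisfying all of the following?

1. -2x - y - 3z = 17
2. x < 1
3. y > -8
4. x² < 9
Yes

Take x = 0, y = -5, z = -4. Substituting into each constraint:
  (1) -2(0) + 5 - 3(-4) = 17 ✓
  (2) 0 < 1 ✓
  (3) -5 > -8 ✓
  (4) x² = (0)² = 0, and 0 < 9 ✓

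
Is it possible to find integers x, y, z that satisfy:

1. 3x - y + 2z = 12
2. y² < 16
Yes

Take x = 4, y = 0, z = 0. Substituting into each constraint:
  (1) 3(4) + 0 + 2(0) = 12 ✓
  (2) y² = (0)² = 0, and 0 < 16 ✓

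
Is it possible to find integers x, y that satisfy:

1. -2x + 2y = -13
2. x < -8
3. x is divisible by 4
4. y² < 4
No

Even the single constraint (-2x + 2y = -13) is infeasible over the integers.

  - -2x + 2y = -13: every term on the left is divisible by 2, so the LHS ≡ 0 (mod 2), but the RHS -13 is not — no integer solution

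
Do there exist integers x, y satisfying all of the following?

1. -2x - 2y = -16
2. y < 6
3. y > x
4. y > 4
Yes

Take x = 3, y = 5. Substituting into each constraint:
  (1) -2(3) - 2(5) = -16 ✓
  (2) 5 < 6 ✓
  (3) 5 > 3 ✓
  (4) 5 > 4 ✓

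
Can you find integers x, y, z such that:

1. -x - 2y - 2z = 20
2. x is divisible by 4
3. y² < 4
Yes

Take x = 0, y = -1, z = -9. Substituting into each constraint:
  (1) 0 - 2(-1) - 2(-9) = 20 ✓
  (2) 0 = 4 × 0, remainder 0 ✓
  (3) y² = (-1)² = 1, and 1 < 4 ✓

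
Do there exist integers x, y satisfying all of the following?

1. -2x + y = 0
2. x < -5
Yes

Take x = -6, y = -12. Substituting into each constraint:
  (1) -2(-6) + (-12) = 0 ✓
  (2) -6 < -5 ✓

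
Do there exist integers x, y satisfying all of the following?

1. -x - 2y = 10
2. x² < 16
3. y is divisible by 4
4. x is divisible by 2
Yes

Take x = -2, y = -4. Substituting into each constraint:
  (1) 2 - 2(-4) = 10 ✓
  (2) x² = (-2)² = 4, and 4 < 16 ✓
  (3) -4 = 4 × -1, remainder 0 ✓
  (4) -2 = 2 × -1, remainder 0 ✓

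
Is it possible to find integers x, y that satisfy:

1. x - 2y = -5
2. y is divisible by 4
Yes

Take x = -5, y = 0. Substituting into each constraint:
  (1) (-5) - 2(0) = -5 ✓
  (2) 0 = 4 × 0, remainder 0 ✓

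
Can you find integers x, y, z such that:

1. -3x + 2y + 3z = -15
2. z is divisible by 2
Yes

Take x = 1, y = -6, z = 0. Substituting into each constraint:
  (1) -3(1) + 2(-6) + 3(0) = -15 ✓
  (2) 0 = 2 × 0, remainder 0 ✓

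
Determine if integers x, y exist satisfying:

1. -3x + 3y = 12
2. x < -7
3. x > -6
No

A contradictory subset is {x < -7, x > -6}. No integer assignment can satisfy these jointly:

  - x < -7: bounds one variable relative to a constant
  - x > -6: bounds one variable relative to a constant

Direct contradiction: the bounds on x require x ≥ -5 and x ≤ -8 simultaneously, which is empty.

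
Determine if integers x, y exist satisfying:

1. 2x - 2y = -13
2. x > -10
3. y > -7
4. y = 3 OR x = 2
No

Even the single constraint (2x - 2y = -13) is infeasible over the integers.

  - 2x - 2y = -13: every term on the left is divisible by 2, so the LHS ≡ 0 (mod 2), but the RHS -13 is not — no integer solution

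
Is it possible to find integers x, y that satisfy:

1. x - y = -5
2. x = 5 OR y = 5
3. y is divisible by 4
No

The full constraint system is jointly infeasible over the integers. Each constraint and what it forces:

  - x - y = -5: is a linear equation tying the variables together
  - x = 5 OR y = 5: forces a choice: either x = 5 or y = 5
  - y is divisible by 4: restricts y to multiples of 4

Split on the disjunction (x = 5 OR y = 5):
  • If x = 5: with x = 5, writing y = 4y', every remaining term of the linear equation is divisible by 4, so the left side is ≡ 0 (mod 4); but the right side -10 ≡ 2 (mod 4). No integers can satisfy it.
  • If y = 5: this contradicts the divisibility constraint — 5 is not a multiple of 4.
Both branches are infeasible, so the system has no integer solution.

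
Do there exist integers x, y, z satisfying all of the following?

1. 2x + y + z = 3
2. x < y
Yes

Take x = 0, y = 1, z = 2. Substituting into each constraint:
  (1) 2(0) + 1 + 2 = 3 ✓
  (2) 0 < 1 ✓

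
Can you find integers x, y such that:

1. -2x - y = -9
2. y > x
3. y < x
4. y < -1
No

A contradictory subset is {y > x, y < x}. No integer assignment can satisfy these jointly:

  - y > x: bounds one variable relative to another variable
  - y < x: bounds one variable relative to another variable

Direct contradiction: y > x and x > y cannot both hold.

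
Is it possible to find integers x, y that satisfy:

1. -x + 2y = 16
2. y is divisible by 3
Yes

Take x = -16, y = 0. Substituting into each constraint:
  (1) 16 + 2(0) = 16 ✓
  (2) 0 = 3 × 0, remainder 0 ✓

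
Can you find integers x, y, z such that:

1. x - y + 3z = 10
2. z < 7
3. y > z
Yes

Take x = 11, y = 1, z = 0. Substituting into each constraint:
  (1) 11 + (-1) + 3(0) = 10 ✓
  (2) 0 < 7 ✓
  (3) 1 > 0 ✓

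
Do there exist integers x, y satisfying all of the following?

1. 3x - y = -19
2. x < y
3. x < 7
Yes

Take x = -6, y = 1. Substituting into each constraint:
  (1) 3(-6) + (-1) = -19 ✓
  (2) -6 < 1 ✓
  (3) -6 < 7 ✓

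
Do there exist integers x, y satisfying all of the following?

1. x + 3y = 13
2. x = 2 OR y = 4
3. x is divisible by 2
No

The full constraint system is jointly infeasible over the integers. Each constraint and what it forces:

  - x + 3y = 13: is a linear equation tying the variables together
  - x = 2 OR y = 4: forces a choice: either x = 2 or y = 4
  - x is divisible by 2: restricts x to multiples of 2

Split on the disjunction (x = 2 OR y = 4):
  • If x = 2: with x = 2, every remaining term of the linear equation is divisible by 3, so the left side is ≡ 0 (mod 3); but the right side 11 ≡ 2 (mod 3). No integers can satisfy it.
  • If y = 4: with y = 4, writing x = 2x', every remaining term of the linear equation is divisible by 2, so the left side is ≡ 0 (mod 2); but the right side 1 ≡ 1 (mod 2). No integers can satisfy it.
Both branches are infeasible, so the system has no integer solution.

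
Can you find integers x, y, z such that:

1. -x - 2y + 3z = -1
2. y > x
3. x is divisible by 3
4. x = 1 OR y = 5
Yes

Take x = 3, y = 5, z = 4. Substituting into each constraint:
  (1) (-3) - 2(5) + 3(4) = -1 ✓
  (2) 5 > 3 ✓
  (3) 3 = 3 × 1, remainder 0 ✓
  (4) y = 5, target 5 ✓ (second branch holds)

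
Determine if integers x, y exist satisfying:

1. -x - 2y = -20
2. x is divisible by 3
Yes

Take x = 0, y = 10. Substituting into each constraint:
  (1) 0 - 2(10) = -20 ✓
  (2) 0 = 3 × 0, remainder 0 ✓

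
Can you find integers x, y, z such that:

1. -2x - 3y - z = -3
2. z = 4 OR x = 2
Yes

Take x = 1, y = -1, z = 4. Substituting into each constraint:
  (1) -2(1) - 3(-1) + (-4) = -3 ✓
  (2) z = 4, target 4 ✓ (first branch holds)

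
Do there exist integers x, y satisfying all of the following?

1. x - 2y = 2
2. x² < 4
Yes

Take x = 0, y = -1. Substituting into each constraint:
  (1) 0 - 2(-1) = 2 ✓
  (2) x² = (0)² = 0, and 0 < 4 ✓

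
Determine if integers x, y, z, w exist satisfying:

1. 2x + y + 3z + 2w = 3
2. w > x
Yes

Take x = 1, y = 0, z = -1, w = 2. Substituting into each constraint:
  (1) 2(1) + 0 + 3(-1) + 2(2) = 3 ✓
  (2) 2 > 1 ✓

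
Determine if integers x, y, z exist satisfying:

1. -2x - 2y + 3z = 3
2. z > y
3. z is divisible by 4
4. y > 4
No

A contradictory subset is {-2x - 2y + 3z = 3, z is divisible by 4}. No integer assignment can satisfy these jointly:

  - -2x - 2y + 3z = 3: is a linear equation tying the variables together
  - z is divisible by 4: restricts z to multiples of 4

Modular obstruction: writing z = 4z', every remaining term of the linear equation is divisible by 2, so the left side is ≡ 0 (mod 2); but the right side 3 ≡ 1 (mod 2). No integers can satisfy it.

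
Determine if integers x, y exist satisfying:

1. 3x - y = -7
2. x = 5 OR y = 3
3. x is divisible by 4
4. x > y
No

A contradictory subset is {3x - y = -7, x = 5 OR y = 3, x > y}. No integer assignment can satisfy these jointly:

  - 3x - y = -7: is a linear equation tying the variables together
  - x = 5 OR y = 3: forces a choice: either x = 5 or y = 3
  - x > y: bounds one variable relative to another variable

Split on the disjunction (x = 5 OR y = 3):
  • If x = 5: the equation forces y = 22, giving (x, y) = (5, 22), which violates x > y.
  • If y = 3: with y = 3, every remaining term of the linear equation is divisible by 3, so the left side is ≡ 0 (mod 3); but the right side -4 ≡ 2 (mod 3). No integers can satisfy it.
Both branches are infeasible, so the system has no integer solution.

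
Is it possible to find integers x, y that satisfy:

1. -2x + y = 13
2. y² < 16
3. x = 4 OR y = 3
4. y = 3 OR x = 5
Yes

Take x = -5, y = 3. Substituting into each constraint:
  (1) -2(-5) + 3 = 13 ✓
  (2) y² = (3)² = 9, and 9 < 16 ✓
  (3) y = 3, target 3 ✓ (second branch holds)
  (4) y = 3, target 3 ✓ (first branch holds)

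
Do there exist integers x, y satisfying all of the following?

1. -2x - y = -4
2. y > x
Yes

Take x = 1, y = 2. Substituting into each constraint:
  (1) -2(1) + (-2) = -4 ✓
  (2) 2 > 1 ✓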